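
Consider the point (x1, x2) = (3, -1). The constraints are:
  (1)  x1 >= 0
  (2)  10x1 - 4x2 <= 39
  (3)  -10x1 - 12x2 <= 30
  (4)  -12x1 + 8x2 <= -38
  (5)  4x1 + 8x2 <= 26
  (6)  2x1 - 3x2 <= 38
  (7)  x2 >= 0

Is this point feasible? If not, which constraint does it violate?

not feasible — violates (7)

Constraint (7): x2 = -1, which is not ≥ 0. All other constraints are satisfied.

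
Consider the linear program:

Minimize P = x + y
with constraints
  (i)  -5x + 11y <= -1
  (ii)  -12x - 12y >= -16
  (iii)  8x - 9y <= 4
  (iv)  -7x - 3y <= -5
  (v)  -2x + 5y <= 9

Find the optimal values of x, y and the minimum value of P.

x = 19/29, y = 4/29, minimum P = 23/29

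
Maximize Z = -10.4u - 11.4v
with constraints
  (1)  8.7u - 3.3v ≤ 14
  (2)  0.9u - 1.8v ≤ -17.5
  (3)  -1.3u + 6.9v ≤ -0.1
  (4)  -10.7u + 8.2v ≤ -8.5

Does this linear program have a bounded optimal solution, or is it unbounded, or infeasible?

The boundaries 8.7u - 3.3v = 14 and -1.3u + 6.9v = -0.1 meet at (3209/1858, 1733/5574), but that point violates 0.9u - 1.8v ≤ -17.5. Every candidate vertex is excluded by some other constraint, so the feasible region is empty.

infeasible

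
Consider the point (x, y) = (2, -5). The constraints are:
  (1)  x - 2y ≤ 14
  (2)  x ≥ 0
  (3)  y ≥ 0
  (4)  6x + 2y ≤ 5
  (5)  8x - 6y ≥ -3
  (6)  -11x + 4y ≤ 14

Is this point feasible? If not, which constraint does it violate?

Constraint (3): y = -5, which is not ≥ 0. All other constraints are satisfied.

not feasible — violates (3)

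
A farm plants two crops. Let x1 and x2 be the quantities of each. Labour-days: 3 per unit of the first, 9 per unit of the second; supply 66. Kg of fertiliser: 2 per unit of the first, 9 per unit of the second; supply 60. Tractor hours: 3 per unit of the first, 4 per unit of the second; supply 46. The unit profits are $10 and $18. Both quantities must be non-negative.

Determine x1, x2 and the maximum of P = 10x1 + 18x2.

x1 = 10, x2 = 4, maximum P = 172

Extreme points and P = 10x1 + 18x2:
  (0, 0) → P = 0
  (0, 20/3) → P = 120
  (46/3, 0) → P = 460/3
  (6, 16/3) → P = 156
  (10, 4) → P = 172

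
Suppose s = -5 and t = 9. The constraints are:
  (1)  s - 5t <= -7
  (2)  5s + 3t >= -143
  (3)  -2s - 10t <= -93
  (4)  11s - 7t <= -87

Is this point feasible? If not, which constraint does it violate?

not feasible — violates (3)

Constraint (3): -2s - 10t = -80, which is not ≤ -93. All other constraints are satisfied.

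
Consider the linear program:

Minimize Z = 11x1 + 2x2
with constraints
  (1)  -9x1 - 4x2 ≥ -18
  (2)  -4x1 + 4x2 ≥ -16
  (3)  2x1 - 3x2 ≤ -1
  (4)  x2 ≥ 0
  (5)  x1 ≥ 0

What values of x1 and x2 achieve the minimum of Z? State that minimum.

Extreme points and Z = 11x1 + 2x2:
  (10/7, 9/7) → Z = 128/7
  (0, 9/2) → Z = 9
  (0, 1/3) → Z = 2/3

x1 = 0, x2 = 1/3, minimum Z = 2/3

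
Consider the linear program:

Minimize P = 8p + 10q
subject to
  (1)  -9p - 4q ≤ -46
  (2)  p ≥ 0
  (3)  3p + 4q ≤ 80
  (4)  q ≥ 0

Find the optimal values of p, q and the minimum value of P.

p = 46/9, q = 0, minimum P = 368/9

Feasible corners and P = 8p + 10q:
  (0, 23/2) → P = 115
  (46/9, 0) → P = 368/9
  (0, 20) → P = 200
  (80/3, 0) → P = 640/3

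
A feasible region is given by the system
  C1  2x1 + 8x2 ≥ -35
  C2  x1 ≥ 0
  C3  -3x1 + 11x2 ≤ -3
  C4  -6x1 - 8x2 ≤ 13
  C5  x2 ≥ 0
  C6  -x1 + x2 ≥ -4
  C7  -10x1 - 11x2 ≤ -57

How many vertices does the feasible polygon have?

3

The feasible vertices (each the meet of two boundaries and inside every other half-plane) are:
  (41/8, 9/8)
  (60/13, 141/143)
  (101/21, 17/21)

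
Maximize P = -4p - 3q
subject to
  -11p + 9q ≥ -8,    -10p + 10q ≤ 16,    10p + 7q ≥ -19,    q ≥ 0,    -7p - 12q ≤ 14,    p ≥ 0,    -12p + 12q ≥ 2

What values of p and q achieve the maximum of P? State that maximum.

p = 0, q = 1/6, maximum P = -1/2

Extreme points and P = -4p - 3q:
  (56/5, 64/5) → P = -416/5
  (19/4, 59/12) → P = -135/4
  (0, 8/5) → P = -24/5
  (0, 1/6) → P = -1/2

At the optimal vertex, p = 0 and -12p + 12q = 2.
Solving simultaneously gives p = 0, q = 1/6.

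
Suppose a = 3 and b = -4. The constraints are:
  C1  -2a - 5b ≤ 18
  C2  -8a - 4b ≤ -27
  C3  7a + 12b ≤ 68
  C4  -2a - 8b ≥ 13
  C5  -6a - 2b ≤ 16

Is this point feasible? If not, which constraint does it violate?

Constraint C2: -8a - 4b = -8, which is not ≤ -27. All other constraints are satisfied.

not feasible — violates C2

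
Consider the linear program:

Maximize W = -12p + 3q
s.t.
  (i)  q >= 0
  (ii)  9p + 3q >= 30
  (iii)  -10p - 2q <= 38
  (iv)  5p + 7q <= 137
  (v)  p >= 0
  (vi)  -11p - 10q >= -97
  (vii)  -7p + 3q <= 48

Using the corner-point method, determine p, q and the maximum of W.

Vertices and W = -12p + 3q:
  (10/3, 0) → W = -40
  (97/11, 0) → W = -1164/11
  (3/19, 181/19) → W = 507/19

p = 3/19, q = 181/19, maximum W = 507/19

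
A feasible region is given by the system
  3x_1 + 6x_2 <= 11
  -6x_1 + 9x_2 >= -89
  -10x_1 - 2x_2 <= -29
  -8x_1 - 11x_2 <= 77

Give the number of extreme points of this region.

3

Of the 6 pairwise boundary intersections, those satisfying every inequality are:
  (211/21, -67/21)
  (76/27, 23/54)
  (439/102, -358/51)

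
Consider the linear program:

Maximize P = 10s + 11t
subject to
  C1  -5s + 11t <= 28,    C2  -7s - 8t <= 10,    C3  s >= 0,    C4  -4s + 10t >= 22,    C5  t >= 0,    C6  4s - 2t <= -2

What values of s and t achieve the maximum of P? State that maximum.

Corner points and P = 10s + 11t:
  (0, 28/11) → P = 28
  (1, 3) → P = 43
  (0, 11/5) → P = 121/5
  (3/4, 5/2) → P = 35

The optimum lies where -5s + 11t = 28 and 4s - 2t = -2.
Solving simultaneously gives s = 1, t = 3.

s = 1, t = 3, maximum P = 43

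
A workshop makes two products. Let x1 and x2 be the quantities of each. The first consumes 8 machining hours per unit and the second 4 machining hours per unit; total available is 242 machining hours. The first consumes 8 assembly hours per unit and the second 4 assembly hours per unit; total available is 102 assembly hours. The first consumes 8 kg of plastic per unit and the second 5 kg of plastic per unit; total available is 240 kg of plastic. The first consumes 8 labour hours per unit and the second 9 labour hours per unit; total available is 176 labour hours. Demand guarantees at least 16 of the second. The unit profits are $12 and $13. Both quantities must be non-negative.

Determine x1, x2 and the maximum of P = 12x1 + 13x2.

Vertices and P = 12x1 + 13x2:
  (0, 176/9) → P = 2288/9
  (0, 16) → P = 208
  (4, 16) → P = 256

x1 = 4, x2 = 16, maximum P = 256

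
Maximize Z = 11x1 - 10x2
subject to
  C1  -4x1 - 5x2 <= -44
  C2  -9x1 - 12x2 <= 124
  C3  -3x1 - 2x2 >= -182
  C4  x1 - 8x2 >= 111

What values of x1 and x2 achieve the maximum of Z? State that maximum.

x1 = 822/7, x2 = -596/7, maximum Z = 15002/7

Vertices and Z = 11x1 - 10x2:
  (822/7, -596/7) → Z = 15002/7
  (907/37, -400/37) → Z = 13977/37
  (839/13, -151/26) → Z = 768

The optimum lies where -4x1 - 5x2 = -44 and -3x1 - 2x2 = -182.
Solving simultaneously gives x1 = 822/7, x2 = -596/7.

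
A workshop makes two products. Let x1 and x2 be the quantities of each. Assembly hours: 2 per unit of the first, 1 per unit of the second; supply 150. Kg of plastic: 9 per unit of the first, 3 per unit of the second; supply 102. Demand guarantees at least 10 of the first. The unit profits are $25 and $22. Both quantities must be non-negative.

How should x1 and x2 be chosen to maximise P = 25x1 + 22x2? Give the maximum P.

Feasible corners and P = 25x1 + 22x2:
  (34/3, 0) → P = 850/3
  (10, 0) → P = 250
  (10, 4) → P = 338

x1 = 10, x2 = 4, maximum P = 338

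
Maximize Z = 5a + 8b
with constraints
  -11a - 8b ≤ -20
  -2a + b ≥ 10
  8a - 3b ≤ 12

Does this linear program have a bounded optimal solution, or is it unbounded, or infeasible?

From the feasible point (-20/9, 50/9), moving in the direction (3, 8) keeps every constraint satisfied while Z increases without bound.

unbounded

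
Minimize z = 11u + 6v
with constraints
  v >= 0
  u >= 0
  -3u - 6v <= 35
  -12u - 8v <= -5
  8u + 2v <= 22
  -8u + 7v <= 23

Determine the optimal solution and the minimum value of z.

u = 0, v = 5/8, minimum z = 15/4

Extreme points and z = 11u + 6v:
  (5/12, 0) → z = 55/12
  (11/4, 0) → z = 121/4
  (0, 5/8) → z = 15/4
  (0, 23/7) → z = 138/7
  (3/2, 5) → z = 93/2

At the optimal vertex, u = 0 and -12u - 8v = -5.
Solving simultaneously gives u = 0, v = 5/8.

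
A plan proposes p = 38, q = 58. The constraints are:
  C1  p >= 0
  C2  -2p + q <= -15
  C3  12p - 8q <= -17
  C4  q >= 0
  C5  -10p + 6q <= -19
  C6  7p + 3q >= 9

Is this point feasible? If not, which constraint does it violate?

not feasible — violates C3

Constraint C3: 12p - 8q = -8, which is not ≤ -17. All other constraints are satisfied.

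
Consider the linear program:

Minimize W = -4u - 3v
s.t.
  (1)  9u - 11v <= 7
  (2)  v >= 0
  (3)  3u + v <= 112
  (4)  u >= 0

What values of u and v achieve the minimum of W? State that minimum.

The optimum lies where 3u + v = 112 and u = 0.
Solving simultaneously gives u = 0, v = 112.

u = 0, v = 112, minimum W = -336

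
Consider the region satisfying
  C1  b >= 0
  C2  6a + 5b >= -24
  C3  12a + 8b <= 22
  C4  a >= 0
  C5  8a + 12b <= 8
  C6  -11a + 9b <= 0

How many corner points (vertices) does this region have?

3

Pairwise boundary intersections that survive every other constraint:
  (0, 0)
  (1, 0)
  (6/17, 22/51)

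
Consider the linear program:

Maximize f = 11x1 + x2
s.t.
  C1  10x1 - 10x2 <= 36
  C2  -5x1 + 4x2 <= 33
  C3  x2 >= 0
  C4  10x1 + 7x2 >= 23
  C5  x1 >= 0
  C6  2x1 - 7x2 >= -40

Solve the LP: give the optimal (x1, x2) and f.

x1 = 326/25, x2 = 236/25, maximum f = 3822/25

Corner points and f = 11x1 + x2:
  (18/5, 0) → f = 198/5
  (326/25, 236/25) → f = 3822/25
  (23/10, 0) → f = 253/10
  (0, 23/7) → f = 23/7
  (0, 40/7) → f = 40/7

The optimum lies where 10x1 - 10x2 = 36 and 2x1 - 7x2 = -40.
Solving simultaneously gives x1 = 326/25, x2 = 236/25.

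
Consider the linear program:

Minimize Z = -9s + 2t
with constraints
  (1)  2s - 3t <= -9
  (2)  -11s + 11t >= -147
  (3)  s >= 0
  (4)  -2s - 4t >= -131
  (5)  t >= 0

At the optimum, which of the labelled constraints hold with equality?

(1) and (4)

Feasible corners and Z = -9s + 2t:
  (0, 3) → Z = 6
  (51/2, 20) → Z = -379/2
  (0, 131/4) → Z = 131/2

The minimum is at (51/2, 20). Substituting into each constraint, equality holds for (1) and (4); the remaining constraints have slack.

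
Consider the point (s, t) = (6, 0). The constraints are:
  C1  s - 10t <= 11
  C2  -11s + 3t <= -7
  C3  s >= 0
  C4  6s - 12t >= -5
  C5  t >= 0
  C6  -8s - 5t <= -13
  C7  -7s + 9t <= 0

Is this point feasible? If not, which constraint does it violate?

C1: 6 ≤ 11 ✓
C2: -66 ≤ -7 ✓
C3: 6 ≥ 0 ✓
C4: 36 ≥ -5 ✓
C5: 0 ≥ 0 ✓
C6: -48 ≤ -13 ✓
C7: -42 ≤ 0 ✓

feasible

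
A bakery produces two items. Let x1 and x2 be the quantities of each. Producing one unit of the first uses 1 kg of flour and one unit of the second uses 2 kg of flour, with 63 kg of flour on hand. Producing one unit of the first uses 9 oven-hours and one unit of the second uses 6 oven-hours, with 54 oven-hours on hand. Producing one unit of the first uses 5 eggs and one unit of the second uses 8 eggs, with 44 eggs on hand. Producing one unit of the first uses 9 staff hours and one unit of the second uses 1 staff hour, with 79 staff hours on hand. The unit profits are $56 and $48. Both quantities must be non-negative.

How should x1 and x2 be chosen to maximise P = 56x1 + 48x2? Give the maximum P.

Extreme points and P = 56x1 + 48x2:
  (0, 0) → P = 0
  (0, 11/2) → P = 264
  (6, 0) → P = 336
  (4, 3) → P = 368

At the optimal vertex, 9x1 + 6x2 = 54 and 5x1 + 8x2 = 44.
Solving simultaneously gives x1 = 4, x2 = 3.

x1 = 4, x2 = 3, maximum P = 368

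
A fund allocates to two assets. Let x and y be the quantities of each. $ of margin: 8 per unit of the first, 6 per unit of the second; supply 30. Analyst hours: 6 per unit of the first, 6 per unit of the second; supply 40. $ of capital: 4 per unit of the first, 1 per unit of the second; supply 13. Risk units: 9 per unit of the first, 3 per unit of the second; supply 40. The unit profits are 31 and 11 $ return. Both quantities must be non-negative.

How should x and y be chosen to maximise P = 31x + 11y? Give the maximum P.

Vertices and P = 31x + 11y:
  (0, 0) → P = 0
  (0, 5) → P = 55
  (13/4, 0) → P = 403/4
  (3, 1) → P = 104

The binding constraints are 8x + 6y = 30 and 4x + y = 13.
Solving simultaneously gives x = 3, y = 1.

x = 3, y = 1, maximum P = 104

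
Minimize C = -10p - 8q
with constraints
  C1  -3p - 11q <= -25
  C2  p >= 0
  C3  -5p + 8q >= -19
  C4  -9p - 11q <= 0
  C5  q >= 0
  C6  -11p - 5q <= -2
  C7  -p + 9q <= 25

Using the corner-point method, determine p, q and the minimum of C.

p = 371/37, q = 144/37, minimum C = -4862/37

Corner points and C = -10p - 8q:
  (0, 25/11) → C = -200/11
  (409/79, 68/79) → C = -4634/79
  (0, 25/9) → C = -200/9
  (371/37, 144/37) → C = -4862/37

The optimum lies where -5p + 8q = -19 and -p + 9q = 25.
Solving simultaneously gives p = 371/37, q = 144/37.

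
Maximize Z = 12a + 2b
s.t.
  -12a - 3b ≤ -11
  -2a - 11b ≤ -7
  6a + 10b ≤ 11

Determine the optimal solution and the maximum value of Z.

Feasible corners and Z = 12a + 2b:
  (50/63, 31/63) → Z = 662/63
  (77/102, 11/17) → Z = 176/17
  (51/46, 10/23) → Z = 326/23

The optimum lies where -2a - 11b = -7 and 6a + 10b = 11.
Solving simultaneously gives a = 51/46, b = 10/23.

a = 51/46, b = 10/23, maximum Z = 326/23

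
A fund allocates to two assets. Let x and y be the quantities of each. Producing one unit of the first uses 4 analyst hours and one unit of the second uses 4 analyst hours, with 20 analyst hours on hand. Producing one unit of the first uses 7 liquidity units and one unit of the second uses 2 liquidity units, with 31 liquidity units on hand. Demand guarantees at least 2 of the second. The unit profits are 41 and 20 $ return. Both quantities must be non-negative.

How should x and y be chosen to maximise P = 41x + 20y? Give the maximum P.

Vertices and P = 41x + 20y:
  (0, 5) → P = 100
  (0, 2) → P = 40
  (3, 2) → P = 163

x = 3, y = 2, maximum P = 163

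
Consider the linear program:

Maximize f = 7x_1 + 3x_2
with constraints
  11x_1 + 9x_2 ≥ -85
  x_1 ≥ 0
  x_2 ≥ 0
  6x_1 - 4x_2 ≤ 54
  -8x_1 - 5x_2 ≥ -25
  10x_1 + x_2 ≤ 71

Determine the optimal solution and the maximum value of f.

x_1 = 25/8, x_2 = 0, maximum f = 175/8

Feasible corners and f = 7x_1 + 3x_2:
  (0, 0) → f = 0
  (0, 5) → f = 15
  (25/8, 0) → f = 175/8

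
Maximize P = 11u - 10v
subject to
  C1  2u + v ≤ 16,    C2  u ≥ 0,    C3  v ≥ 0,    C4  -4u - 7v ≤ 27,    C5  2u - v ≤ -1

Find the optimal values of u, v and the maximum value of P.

u = 0, v = 1, maximum P = -10

Corner points and P = 11u - 10v:
  (0, 16) → P = -160
  (15/4, 17/2) → P = -175/4
  (0, 1) → P = -10

The binding constraints are u = 0 and 2u - v = -1.
Solving simultaneously gives u = 0, v = 1.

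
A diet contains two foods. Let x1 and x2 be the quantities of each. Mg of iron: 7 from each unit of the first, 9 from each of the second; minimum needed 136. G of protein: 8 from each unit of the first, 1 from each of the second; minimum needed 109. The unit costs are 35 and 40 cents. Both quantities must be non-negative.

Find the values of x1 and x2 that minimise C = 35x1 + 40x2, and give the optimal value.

x1 = 13, x2 = 5, minimum C = 655

Feasible corners and C = 35x1 + 40x2:
  (0, 109) → C = 4360
  (136/7, 0) → C = 680
  (13, 5) → C = 655
The feasible region is unbounded (it extends along (0, 1), (1, 0)), but C strictly increases along every unbounded feasible direction, so there is no improving ray and the minimum is attained at a vertex.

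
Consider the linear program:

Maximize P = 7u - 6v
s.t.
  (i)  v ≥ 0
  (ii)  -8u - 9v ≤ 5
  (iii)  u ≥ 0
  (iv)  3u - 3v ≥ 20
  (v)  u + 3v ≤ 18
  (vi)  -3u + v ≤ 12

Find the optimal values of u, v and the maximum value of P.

Feasible corners and P = 7u - 6v:
  (20/3, 0) → P = 140/3
  (18, 0) → P = 126
  (19/2, 17/6) → P = 99/2

The optimum lies where v = 0 and u + 3v = 18.
Solving simultaneously gives u = 18, v = 0.

u = 18, v = 0, maximum P = 126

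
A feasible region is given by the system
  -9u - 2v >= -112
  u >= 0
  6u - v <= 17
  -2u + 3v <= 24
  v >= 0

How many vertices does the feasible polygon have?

The feasible vertices (each the meet of two boundaries and inside every other half-plane) are:
  (0, 8)
  (0, 0)
  (75/16, 89/8)
  (17/6, 0)

4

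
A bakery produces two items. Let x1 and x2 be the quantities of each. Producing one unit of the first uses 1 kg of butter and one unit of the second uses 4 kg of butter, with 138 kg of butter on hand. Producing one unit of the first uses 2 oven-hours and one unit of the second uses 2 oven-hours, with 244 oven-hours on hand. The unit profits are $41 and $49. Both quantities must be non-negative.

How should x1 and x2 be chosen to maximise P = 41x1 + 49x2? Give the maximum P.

x1 = 350/3, x2 = 16/3, maximum P = 15134/3

Vertices and P = 41x1 + 49x2:
  (0, 0) → P = 0
  (0, 69/2) → P = 3381/2
  (122, 0) → P = 5002
  (350/3, 16/3) → P = 15134/3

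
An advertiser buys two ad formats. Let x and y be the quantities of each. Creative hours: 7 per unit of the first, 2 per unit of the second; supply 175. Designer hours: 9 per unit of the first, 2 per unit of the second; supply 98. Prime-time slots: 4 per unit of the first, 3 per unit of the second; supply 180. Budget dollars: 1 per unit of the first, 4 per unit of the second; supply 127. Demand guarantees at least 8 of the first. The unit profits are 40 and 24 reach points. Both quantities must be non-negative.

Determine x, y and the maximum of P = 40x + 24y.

x = 8, y = 13, maximum P = 632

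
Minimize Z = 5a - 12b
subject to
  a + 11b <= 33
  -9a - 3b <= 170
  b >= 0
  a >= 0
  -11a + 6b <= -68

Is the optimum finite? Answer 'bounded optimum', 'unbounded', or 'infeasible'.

Extreme points and Z = 5a - 12b:
  (33, 0) → Z = 165
  (946/127, 295/127) → Z = 1190/127
  (68/11, 0) → Z = 340/11
The feasible region has finitely many vertices and no improving ray; the minimum is 1190/127 at (946/127, 295/127).

bounded optimum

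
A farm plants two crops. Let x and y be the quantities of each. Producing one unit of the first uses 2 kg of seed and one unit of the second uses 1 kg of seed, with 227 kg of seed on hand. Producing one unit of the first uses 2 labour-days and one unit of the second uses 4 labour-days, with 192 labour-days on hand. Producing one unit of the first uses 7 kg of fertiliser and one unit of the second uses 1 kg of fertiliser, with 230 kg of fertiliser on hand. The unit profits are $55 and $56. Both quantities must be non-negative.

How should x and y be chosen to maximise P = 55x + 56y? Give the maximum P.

x = 28, y = 34, maximum P = 3444

Extreme points and P = 55x + 56y:
  (0, 0) → P = 0
  (0, 48) → P = 2688
  (230/7, 0) → P = 12650/7
  (28, 34) → P = 3444

At the optimal vertex, 2x + 4y = 192 and 7x + y = 230.
Solving simultaneously gives x = 28, y = 34.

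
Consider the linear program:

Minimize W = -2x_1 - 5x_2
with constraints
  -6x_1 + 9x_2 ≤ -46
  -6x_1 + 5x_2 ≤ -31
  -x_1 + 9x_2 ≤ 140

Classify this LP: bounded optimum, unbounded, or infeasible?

From the feasible point (49/24, -15/4), moving in the direction (9, 1) keeps every constraint satisfied while W decreases without bound.

unbounded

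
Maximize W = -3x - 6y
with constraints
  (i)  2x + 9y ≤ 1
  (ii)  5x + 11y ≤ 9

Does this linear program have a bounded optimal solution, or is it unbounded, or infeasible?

From the feasible point (70/23, -13/23), moving in the direction (-9, 2) keeps every constraint satisfied while W increases without bound.

unbounded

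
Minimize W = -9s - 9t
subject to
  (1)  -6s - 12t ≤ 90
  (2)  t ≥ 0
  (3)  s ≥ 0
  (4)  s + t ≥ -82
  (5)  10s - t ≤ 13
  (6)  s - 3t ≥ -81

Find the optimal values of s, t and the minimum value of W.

s = 120/29, t = 823/29, minimum W = -8487/29

Vertices and W = -9s - 9t:
  (0, 0) → W = 0
  (13/10, 0) → W = -117/10
  (0, 27) → W = -243
  (120/29, 823/29) → W = -8487/29

The optimum lies where 10s - t = 13 and s - 3t = -81.
Solving simultaneously gives s = 120/29, t = 823/29.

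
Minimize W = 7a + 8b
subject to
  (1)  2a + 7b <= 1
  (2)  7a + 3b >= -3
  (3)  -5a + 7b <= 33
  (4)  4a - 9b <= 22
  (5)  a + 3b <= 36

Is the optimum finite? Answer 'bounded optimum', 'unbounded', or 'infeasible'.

Corner points and W = 7a + 8b:
  (-24/43, 13/43) → W = -64/43
  (163/46, -20/23) → W = 821/46
  (13/25, -166/75) → W = -211/15
The feasible region has finitely many vertices and no improving ray; the minimum is -211/15 at (13/25, -166/75).

bounded optimum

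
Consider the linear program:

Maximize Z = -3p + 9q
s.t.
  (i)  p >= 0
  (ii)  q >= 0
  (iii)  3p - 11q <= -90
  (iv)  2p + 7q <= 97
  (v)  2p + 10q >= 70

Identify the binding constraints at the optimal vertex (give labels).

(i) and (iv)

Vertices and Z = -3p + 9q:
  (0, 90/11) → Z = 810/11
  (0, 97/7) → Z = 873/7
  (437/43, 471/43) → Z = 2928/43

The maximum is at (0, 97/7). Substituting into each constraint, equality holds for (i) and (iv); the remaining constraints have slack.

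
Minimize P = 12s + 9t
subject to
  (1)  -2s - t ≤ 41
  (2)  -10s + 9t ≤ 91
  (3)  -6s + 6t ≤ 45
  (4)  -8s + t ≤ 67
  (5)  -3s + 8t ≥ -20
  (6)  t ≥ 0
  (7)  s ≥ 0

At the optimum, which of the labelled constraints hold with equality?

Vertices and P = 12s + 9t:
  (0, 15/2) → P = 135/2
  (20/3, 0) → P = 80
  (0, 0) → P = 0
The feasible region is unbounded (it extends along (8, 3), (1, 1)), but P strictly increases along every unbounded feasible direction, so there is no improving ray and the minimum is attained at a vertex.

The minimum is at (0, 0). Substituting into each constraint, equality holds for (6) and (7); the remaining constraints have slack.

(6) and (7)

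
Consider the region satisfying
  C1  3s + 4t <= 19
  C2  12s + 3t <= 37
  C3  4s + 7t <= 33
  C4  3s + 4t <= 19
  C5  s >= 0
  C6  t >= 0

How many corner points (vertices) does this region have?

The feasible vertices (each the meet of two boundaries and inside every other half-plane) are:
  (7/3, 3)
  (1/5, 23/5)
  (37/12, 0)
  (0, 33/7)
  (0, 0)

5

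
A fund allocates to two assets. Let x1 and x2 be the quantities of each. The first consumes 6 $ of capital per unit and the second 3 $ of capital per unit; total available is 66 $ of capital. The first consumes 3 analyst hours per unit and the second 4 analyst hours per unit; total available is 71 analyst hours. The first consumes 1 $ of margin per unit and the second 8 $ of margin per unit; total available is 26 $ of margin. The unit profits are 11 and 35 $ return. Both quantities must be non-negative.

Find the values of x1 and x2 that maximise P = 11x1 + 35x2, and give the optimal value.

x1 = 10, x2 = 2, maximum P = 180

Extreme points and P = 11x1 + 35x2:
  (0, 0) → P = 0
  (0, 13/4) → P = 455/4
  (11, 0) → P = 121
  (10, 2) → P = 180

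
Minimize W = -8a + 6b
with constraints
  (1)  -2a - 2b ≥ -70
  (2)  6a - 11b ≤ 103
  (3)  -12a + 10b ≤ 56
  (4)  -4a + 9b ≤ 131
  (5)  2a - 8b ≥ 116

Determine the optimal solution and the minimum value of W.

Corner points and W = -8a + 6b:
  (-823/36, -131/6) → W = 467/9
  (-226/13, -245/13) → W = 26
  (-402/19, -376/19) → W = 960/19

a = -226/13, b = -245/13, minimum W = 26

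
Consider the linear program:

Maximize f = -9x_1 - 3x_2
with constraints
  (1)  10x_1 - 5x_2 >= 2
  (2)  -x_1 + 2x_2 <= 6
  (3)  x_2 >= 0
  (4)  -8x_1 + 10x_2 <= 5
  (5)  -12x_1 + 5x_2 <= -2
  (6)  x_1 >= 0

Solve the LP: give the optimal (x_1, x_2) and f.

x_1 = 1/5, x_2 = 0, maximum f = -9/5

The feasible region is unbounded (it extends along (2, 1), (1, 0)), but f strictly decreases along every unbounded feasible direction, so there is no improving ray and the maximum is attained at a vertex.

At the optimal vertex, 10x_1 - 5x_2 = 2 and x_2 = 0.
Solving simultaneously gives x_1 = 1/5, x_2 = 0.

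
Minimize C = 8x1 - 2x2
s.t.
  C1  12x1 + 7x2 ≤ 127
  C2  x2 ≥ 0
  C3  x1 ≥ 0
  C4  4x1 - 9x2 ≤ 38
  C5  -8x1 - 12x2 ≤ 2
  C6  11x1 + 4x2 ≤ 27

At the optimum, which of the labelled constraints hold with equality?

Corner points and C = 8x1 - 2x2:
  (0, 0) → C = 0
  (27/11, 0) → C = 216/11
  (0, 27/4) → C = -27/2

The minimum is at (0, 27/4). Substituting into each constraint, equality holds for C3 and C6; the remaining constraints have slack.

C3 and C6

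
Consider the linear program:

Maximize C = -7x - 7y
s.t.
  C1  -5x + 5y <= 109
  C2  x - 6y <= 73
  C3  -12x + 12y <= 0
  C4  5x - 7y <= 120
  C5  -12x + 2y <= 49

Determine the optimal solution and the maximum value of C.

Vertices and C = -7x - 7y:
  (209/23, -245/23) → C = 252/23
  (-44/7, -185/14) → C = 273/2
  (-49/10, -49/10) → C = 343/5
The feasible region is unbounded (it extends along (1, 1), (7, 5)), but C strictly decreases along every unbounded feasible direction, so there is no improving ray and the maximum is attained at a vertex.

The binding constraints are x - 6y = 73 and -12x + 2y = 49.
Solving simultaneously gives x = -44/7, y = -185/14.

x = -44/7, y = -185/14, maximum C = 273/2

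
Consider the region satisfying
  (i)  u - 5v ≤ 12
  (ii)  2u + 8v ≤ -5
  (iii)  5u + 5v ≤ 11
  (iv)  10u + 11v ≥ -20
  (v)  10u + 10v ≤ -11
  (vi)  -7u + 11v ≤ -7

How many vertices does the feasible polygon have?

4

The feasible vertices (each the meet of two boundaries and inside every other half-plane) are:
  (32/61, -140/61)
  (13/12, -131/60)
  (-13/17, -210/187)
  (-17/60, -49/60)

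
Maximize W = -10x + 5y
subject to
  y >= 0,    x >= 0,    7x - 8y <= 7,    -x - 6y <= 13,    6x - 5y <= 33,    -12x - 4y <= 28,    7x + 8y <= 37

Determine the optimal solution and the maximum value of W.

x = 0, y = 37/8, maximum W = 185/8

The binding constraints are x = 0 and 7x + 8y = 37.
Solving simultaneously gives x = 0, y = 37/8.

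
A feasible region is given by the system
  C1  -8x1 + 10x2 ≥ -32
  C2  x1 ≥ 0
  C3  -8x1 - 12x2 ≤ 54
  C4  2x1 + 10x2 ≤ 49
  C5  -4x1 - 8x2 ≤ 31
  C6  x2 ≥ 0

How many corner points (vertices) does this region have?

4

Intersecting each pair of boundary lines and keeping only the points that satisfy every inequality leaves:
  (81/10, 82/25)
  (4, 0)
  (0, 49/10)
  (0, 0)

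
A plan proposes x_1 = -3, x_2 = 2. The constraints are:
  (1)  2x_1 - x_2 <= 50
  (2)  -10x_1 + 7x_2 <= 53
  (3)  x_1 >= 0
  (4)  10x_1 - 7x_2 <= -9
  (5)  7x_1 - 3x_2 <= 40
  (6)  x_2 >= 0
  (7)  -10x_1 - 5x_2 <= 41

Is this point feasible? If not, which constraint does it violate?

Constraint (3): x_1 = -3, which is not ≥ 0. All other constraints are satisfied.

not feasible — violates (3)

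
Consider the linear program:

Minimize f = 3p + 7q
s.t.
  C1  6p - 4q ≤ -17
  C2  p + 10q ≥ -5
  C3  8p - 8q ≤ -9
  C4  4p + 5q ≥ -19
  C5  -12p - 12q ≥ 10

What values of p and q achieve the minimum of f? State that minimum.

p = -33/7, q = -1/35, minimum f = -502/35

Vertices and f = 3p + 7q:
  (-95/32, -13/64) → f = -661/64
  (-61/30, 6/5) → f = 23/10
  (-33/7, -1/35) → f = -502/35
The feasible region is unbounded (it extends along (-5, 4), (-1, 1)), but f strictly increases along every unbounded feasible direction, so there is no improving ray and the minimum is attained at a vertex.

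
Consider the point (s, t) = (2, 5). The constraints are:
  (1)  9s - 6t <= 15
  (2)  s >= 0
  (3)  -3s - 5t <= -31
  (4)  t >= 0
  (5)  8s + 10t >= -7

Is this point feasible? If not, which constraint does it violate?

feasible

(1): -12 ≤ 15 ✓
(2): 2 ≥ 0 ✓
(3): -31 ≤ -31 ✓
(4): 5 ≥ 0 ✓
(5): 66 ≥ -7 ✓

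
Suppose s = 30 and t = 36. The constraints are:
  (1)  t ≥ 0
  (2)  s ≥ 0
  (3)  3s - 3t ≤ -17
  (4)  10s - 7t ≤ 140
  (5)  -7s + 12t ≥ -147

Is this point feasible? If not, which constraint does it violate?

(1): 36 ≥ 0 ✓
(2): 30 ≥ 0 ✓
(3): -18 ≤ -17 ✓
(4): 48 ≤ 140 ✓
(5): 222 ≥ -147 ✓

feasible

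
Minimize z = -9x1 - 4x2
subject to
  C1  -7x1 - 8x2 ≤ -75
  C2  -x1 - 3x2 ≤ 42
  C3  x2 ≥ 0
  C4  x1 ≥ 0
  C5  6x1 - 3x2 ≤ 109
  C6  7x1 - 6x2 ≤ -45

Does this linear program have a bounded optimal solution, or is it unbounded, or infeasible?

unbounded

From the feasible point (0, 75/8), moving in the direction (0, 1) keeps every constraint satisfied while z decreases without bound.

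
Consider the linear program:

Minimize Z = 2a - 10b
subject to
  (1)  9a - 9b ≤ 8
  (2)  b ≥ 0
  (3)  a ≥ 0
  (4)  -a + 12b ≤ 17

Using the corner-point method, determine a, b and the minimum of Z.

a = 0, b = 17/12, minimum Z = -85/6

Extreme points and Z = 2a - 10b:
  (8/9, 0) → Z = 16/9
  (83/33, 161/99) → Z = -1112/99
  (0, 0) → Z = 0
  (0, 17/12) → Z = -85/6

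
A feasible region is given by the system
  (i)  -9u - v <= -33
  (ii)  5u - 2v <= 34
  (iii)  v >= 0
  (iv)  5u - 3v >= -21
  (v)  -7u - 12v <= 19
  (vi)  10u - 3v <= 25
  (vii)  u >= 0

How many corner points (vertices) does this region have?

3

Pairwise boundary intersections that survive every other constraint:
  (39/16, 177/16)
  (124/37, 105/37)
  (46/5, 67/3)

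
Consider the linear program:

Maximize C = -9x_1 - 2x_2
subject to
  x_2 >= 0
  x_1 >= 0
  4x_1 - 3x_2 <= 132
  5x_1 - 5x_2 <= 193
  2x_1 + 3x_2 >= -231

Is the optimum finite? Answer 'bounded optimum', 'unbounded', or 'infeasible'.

bounded optimum

Feasible corners and C = -9x_1 - 2x_2:
  (0, 0) → C = 0
  (33, 0) → C = -297
The feasible region has finitely many vertices and no improving ray; the maximum is 0 at (0, 0).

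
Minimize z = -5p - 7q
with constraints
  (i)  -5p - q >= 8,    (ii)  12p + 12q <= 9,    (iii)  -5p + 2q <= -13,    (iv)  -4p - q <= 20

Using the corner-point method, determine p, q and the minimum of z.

p = -1/5, q = -7, minimum z = 50

Extreme points and z = -5p - 7q:
  (-1/5, -7) → z = 50
  (12, -68) → z = 416
  (-27/13, -152/13) → z = 1199/13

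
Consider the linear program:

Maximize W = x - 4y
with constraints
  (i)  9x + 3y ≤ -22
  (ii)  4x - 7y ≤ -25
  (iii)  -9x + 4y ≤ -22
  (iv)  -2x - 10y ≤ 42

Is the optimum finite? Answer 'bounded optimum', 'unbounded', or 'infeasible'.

The boundaries 9x + 3y = -22 and 4x - 7y = -25 meet at (-229/75, 137/75), but that point violates -9x + 4y ≤ -22. Every candidate vertex is excluded by some other constraint, so the feasible region is empty.

infeasible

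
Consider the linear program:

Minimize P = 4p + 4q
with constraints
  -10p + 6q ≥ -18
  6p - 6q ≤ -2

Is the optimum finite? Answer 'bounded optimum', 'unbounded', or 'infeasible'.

unbounded

From the feasible point (5, 16/3), moving in the direction (-6, -6) keeps every constraint satisfied while P decreases without bound.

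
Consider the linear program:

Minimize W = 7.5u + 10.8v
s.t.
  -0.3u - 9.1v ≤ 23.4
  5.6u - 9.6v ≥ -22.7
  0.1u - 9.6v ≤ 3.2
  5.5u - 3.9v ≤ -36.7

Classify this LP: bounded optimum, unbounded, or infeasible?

infeasible

The boundaries -0.3u - 9.1v = 23.4 and 0.1u - 9.6v = 3.2 meet at (-19552/379, -330/379), but that point violates 5.6u - 9.6v ≥ -22.7. Every candidate vertex is excluded by some other constraint, so the feasible region is empty.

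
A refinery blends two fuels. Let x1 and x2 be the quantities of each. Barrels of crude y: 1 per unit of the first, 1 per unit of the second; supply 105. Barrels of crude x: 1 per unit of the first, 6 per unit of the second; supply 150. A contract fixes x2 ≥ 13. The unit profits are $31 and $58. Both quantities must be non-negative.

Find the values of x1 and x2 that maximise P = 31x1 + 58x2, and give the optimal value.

x1 = 72, x2 = 13, maximum P = 2986

Feasible corners and P = 31x1 + 58x2:
  (0, 25) → P = 1450
  (0, 13) → P = 754
  (72, 13) → P = 2986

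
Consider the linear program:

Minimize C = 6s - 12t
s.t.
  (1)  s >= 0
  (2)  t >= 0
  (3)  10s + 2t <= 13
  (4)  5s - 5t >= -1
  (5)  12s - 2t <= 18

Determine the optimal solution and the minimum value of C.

Corner points and C = 6s - 12t:
  (0, 0) → C = 0
  (0, 1/5) → C = -12/5
  (13/10, 0) → C = 39/5
  (21/20, 5/4) → C = -87/10

The optimum lies where 10s + 2t = 13 and 5s - 5t = -1.
Solving simultaneously gives s = 21/20, t = 5/4.

s = 21/20, t = 5/4, minimum C = -87/10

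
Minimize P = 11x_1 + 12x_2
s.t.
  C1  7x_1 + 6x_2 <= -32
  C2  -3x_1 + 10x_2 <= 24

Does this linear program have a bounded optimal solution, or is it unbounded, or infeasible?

unbounded

From the feasible point (-58/11, 9/11), moving in the direction (-10, -3) keeps every constraint satisfied while P decreases without bound.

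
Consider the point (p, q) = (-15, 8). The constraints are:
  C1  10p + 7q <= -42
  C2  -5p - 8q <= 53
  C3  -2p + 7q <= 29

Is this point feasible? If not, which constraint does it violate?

Constraint C3: -2p + 7q = 86, which is not ≤ 29. All other constraints are satisfied.

not feasible — violates C3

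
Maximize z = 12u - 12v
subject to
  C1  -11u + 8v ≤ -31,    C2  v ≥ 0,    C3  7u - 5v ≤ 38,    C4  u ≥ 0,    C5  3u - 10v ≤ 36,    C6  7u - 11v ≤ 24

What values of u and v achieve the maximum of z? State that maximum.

u = 149/21, v = 7/3, maximum z = 400/7

At the optimal vertex, 7u - 5v = 38 and 7u - 11v = 24.
Solving simultaneously gives u = 149/21, v = 7/3.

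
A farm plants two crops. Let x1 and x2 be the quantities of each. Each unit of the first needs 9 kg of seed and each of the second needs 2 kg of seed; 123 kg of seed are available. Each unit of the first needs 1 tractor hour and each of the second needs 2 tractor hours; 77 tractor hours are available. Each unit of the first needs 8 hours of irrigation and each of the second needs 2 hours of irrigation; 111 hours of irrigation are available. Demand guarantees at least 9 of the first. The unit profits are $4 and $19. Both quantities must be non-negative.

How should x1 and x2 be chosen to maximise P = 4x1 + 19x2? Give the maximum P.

x1 = 9, x2 = 39/2, maximum P = 813/2

Vertices and P = 4x1 + 19x2:
  (41/3, 0) → P = 164/3
  (9, 0) → P = 36
  (12, 15/2) → P = 381/2
  (9, 39/2) → P = 813/2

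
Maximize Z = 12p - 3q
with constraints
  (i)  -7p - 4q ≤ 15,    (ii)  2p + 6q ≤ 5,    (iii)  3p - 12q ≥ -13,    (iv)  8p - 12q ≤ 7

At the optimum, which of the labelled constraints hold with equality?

Feasible corners and Z = 12p - 3q:
  (-29/12, 23/48) → Z = -487/16
  (-38/29, -169/116) → Z = -1317/116
  (-3/7, 41/42) → Z = -113/14
  (17/12, 13/36) → Z = 191/12

The maximum is at (17/12, 13/36). Substituting into each constraint, equality holds for (ii) and (iv); the remaining constraints have slack.

(ii) and (iv)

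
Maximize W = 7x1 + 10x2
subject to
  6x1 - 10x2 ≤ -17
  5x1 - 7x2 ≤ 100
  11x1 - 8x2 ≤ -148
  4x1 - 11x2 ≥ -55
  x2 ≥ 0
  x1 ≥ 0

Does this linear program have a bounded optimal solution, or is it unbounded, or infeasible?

The boundaries 6x1 - 10x2 = -17 and 4x1 - 11x2 = -55 meet at (363/26, 131/13), but that point violates 11x1 - 8x2 ≤ -148. Every candidate vertex is excluded by some other constraint, so the feasible region is empty.

infeasible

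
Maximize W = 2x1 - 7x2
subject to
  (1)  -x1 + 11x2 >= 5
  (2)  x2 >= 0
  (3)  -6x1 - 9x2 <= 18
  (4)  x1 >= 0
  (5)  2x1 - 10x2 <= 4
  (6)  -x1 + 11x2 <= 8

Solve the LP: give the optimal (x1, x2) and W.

Extreme points and W = 2x1 - 7x2:
  (0, 5/11) → W = -35/11
  (47/6, 7/6) → W = 15/2
  (0, 8/11) → W = -56/11
  (31/3, 5/3) → W = 9

x1 = 31/3, x2 = 5/3, maximum W = 9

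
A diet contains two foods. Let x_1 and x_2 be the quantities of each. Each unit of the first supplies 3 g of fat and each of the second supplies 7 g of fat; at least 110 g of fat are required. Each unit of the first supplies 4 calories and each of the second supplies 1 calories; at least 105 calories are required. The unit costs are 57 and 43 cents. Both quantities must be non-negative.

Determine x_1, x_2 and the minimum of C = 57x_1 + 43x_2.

Extreme points and C = 57x_1 + 43x_2:
  (0, 105) → C = 4515
  (110/3, 0) → C = 2090
  (25, 5) → C = 1640
The feasible region is unbounded (it extends along (0, 1), (1, 0)), but C strictly increases along every unbounded feasible direction, so there is no improving ray and the minimum is attained at a vertex.

The binding constraints are 3x_1 + 7x_2 = 110 and 4x_1 + x_2 = 105.
Solving simultaneously gives x_1 = 25, x_2 = 5.

x_1 = 25, x_2 = 5, minimum C = 1640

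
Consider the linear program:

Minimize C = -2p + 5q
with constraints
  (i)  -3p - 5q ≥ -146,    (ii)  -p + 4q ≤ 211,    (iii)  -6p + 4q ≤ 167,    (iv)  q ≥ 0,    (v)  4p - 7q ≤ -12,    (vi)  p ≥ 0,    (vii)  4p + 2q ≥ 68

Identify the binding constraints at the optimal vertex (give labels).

Feasible corners and C = -2p + 5q:
  (962/41, 620/41) → C = 1176/41
  (24/7, 190/7) → C = 902/7
  (113/9, 80/9) → C = 58/3

The minimum is at (113/9, 80/9). Substituting into each constraint, equality holds for (v) and (vii); the remaining constraints have slack.

(v) and (vii)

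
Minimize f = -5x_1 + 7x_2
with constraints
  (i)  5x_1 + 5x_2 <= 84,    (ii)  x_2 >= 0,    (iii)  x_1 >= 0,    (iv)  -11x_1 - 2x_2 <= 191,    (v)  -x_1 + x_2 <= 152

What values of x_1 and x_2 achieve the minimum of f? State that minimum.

Extreme points and f = -5x_1 + 7x_2:
  (84/5, 0) → f = -84
  (0, 84/5) → f = 588/5
  (0, 0) → f = 0

x_1 = 84/5, x_2 = 0, minimum f = -84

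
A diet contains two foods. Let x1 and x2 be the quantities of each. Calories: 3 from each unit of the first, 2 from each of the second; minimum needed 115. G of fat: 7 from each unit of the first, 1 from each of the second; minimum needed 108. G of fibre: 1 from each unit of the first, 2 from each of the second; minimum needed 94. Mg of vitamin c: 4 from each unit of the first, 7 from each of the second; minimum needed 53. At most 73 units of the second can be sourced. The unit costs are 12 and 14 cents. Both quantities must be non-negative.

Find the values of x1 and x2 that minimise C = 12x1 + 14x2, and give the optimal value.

x1 = 21/2, x2 = 167/4, minimum C = 1421/2

Extreme points and C = 12x1 + 14x2:
  (94, 0) → C = 1128
  (101/11, 481/11) → C = 7946/11
  (21/2, 167/4) → C = 1421/2
  (5, 73) → C = 1082
The feasible region is unbounded (it extends along (1, 0)), but C strictly increases along every unbounded feasible direction, so there is no improving ray and the minimum is attained at a vertex.

At the optimal vertex, 3x1 + 2x2 = 115 and x1 + 2x2 = 94.
Solving simultaneously gives x1 = 21/2, x2 = 167/4.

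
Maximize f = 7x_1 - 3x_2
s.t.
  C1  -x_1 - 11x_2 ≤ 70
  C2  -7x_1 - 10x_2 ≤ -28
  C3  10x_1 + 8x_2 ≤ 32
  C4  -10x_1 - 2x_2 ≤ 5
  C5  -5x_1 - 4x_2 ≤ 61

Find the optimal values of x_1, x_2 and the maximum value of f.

x_1 = 24/11, x_2 = 14/11, maximum f = 126/11

Extreme points and f = 7x_1 - 3x_2:
  (24/11, 14/11) → f = 126/11
  (-53/43, 315/86) → f = -1687/86
  (-26/15, 37/6) → f = -919/30

The optimum lies where -7x_1 - 10x_2 = -28 and 10x_1 + 8x_2 = 32.
Solving simultaneously gives x_1 = 24/11, x_2 = 14/11.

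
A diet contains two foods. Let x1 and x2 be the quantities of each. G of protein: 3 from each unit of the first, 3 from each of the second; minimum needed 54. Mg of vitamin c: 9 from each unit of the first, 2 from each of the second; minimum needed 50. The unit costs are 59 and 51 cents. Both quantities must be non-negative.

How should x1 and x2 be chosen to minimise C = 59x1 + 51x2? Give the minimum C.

x1 = 2, x2 = 16, minimum C = 934

Feasible corners and C = 59x1 + 51x2:
  (0, 25) → C = 1275
  (18, 0) → C = 1062
  (2, 16) → C = 934
The feasible region is unbounded (it extends along (0, 1), (1, 0)), but C strictly increases along every unbounded feasible direction, so there is no improving ray and the minimum is attained at a vertex.

At the optimal vertex, 3x1 + 3x2 = 54 and 9x1 + 2x2 = 50.
Solving simultaneously gives x1 = 2, x2 = 16.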